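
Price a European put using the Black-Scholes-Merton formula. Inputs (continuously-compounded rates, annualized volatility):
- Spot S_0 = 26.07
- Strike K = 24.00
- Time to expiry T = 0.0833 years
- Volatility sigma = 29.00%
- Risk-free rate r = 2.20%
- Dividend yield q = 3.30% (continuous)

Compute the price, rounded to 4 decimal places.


Answer: Price = 0.1815

Derivation:
d1 = (ln(S/K) + (r - q + 0.5*sigma^2) * T) / (sigma * sqrt(T)) = 1.01934094
d2 = d1 - sigma * sqrt(T) = 0.93564190
exp(-rT) = 0.99816908; exp(-qT) = 0.99725487
P = K * exp(-rT) * N(-d2) - S_0 * exp(-qT) * N(-d1)
N(-d1) = 0.15402057; N(-d2) = 0.17472880
P = 24.0000 * 0.99816908 * 0.17472880 - 26.0700 * 0.99725487 * 0.15402057 = 0.1815


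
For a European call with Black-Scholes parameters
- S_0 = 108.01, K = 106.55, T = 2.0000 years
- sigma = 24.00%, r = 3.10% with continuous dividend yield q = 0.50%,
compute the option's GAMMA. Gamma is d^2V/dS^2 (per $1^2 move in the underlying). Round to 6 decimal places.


d1 = 0.3630093436; d2 = 0.0235980887
phi(d1) = 0.3735040523; exp(-qT) = 0.9900498337; exp(-rT) = 0.9398828868
Gamma = exp(-qT) * phi(d1) / (S * sigma * sqrt(T)) = 0.9900498337 * 0.3735040523 / (108.0100 * 0.2400 * 1.4142135624) = 0.010087

Answer: Gamma = 0.010087


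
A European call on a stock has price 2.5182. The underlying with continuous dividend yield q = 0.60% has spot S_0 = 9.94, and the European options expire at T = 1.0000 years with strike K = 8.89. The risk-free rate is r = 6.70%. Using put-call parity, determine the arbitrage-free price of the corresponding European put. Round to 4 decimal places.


Put-call parity: C - P = S_0 * exp(-qT) - K * exp(-rT).
S_0 * exp(-qT) = 9.9400 * 0.99401796 = 9.88053856
K * exp(-rT) = 8.8900 * 0.93519520 = 8.31388534
P = C - S*exp(-qT) + K*exp(-rT)
P = 2.5182 - 9.88053856 + 8.31388534 = 0.9515

Answer: Put price = 0.9515


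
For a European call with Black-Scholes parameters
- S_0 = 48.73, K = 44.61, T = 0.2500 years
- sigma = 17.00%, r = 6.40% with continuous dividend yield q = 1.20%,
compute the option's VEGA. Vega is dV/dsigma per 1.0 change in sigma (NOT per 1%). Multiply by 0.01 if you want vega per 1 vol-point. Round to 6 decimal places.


Answer: Vega = 4.522070

Derivation:
d1 = 1.2346977378; d2 = 1.1496977378
phi(d1) = 0.1861545968; exp(-qT) = 0.9970044955; exp(-rT) = 0.9841273201
Vega = S * exp(-qT) * phi(d1) * sqrt(T) = 48.7300 * 0.9970044955 * 0.1861545968 * 0.5000000000 = 4.522070


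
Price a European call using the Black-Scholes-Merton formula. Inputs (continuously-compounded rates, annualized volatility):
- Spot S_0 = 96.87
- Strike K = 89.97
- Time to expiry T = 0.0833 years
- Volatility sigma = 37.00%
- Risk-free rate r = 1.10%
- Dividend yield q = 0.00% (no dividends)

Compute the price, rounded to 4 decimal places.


Answer: Price = 8.4037

Derivation:
d1 = (ln(S/K) + (r - q + 0.5*sigma^2) * T) / (sigma * sqrt(T)) = 0.75393723
d2 = d1 - sigma * sqrt(T) = 0.64714879
exp(-rT) = 0.99908412; exp(-qT) = 1.00000000
C = S_0 * exp(-qT) * N(d1) - K * exp(-rT) * N(d2)
N(d1) = 0.77455654; N(d2) = 0.74123217
C = 96.8700 * 1.00000000 * 0.77455654 - 89.9700 * 0.99908412 * 0.74123217 = 8.4037


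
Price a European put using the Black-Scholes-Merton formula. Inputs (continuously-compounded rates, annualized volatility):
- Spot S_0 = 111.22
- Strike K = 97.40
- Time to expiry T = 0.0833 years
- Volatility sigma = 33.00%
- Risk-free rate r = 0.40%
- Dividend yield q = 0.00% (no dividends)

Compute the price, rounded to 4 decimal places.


Answer: Price = 0.3659

Derivation:
d1 = (ln(S/K) + (r - q + 0.5*sigma^2) * T) / (sigma * sqrt(T)) = 1.44421981
d2 = d1 - sigma * sqrt(T) = 1.34897607
exp(-rT) = 0.99966686; exp(-qT) = 1.00000000
P = K * exp(-rT) * N(-d2) - S_0 * exp(-qT) * N(-d1)
N(-d1) = 0.07433858; N(-d2) = 0.08867233
P = 97.4000 * 0.99966686 * 0.08867233 - 111.2200 * 1.00000000 * 0.07433858 = 0.3659


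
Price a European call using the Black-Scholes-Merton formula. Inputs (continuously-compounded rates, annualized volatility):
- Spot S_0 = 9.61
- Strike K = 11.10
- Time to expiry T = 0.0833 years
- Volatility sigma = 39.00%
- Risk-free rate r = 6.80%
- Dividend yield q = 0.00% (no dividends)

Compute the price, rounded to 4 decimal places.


Answer: Price = 0.0610

Derivation:
d1 = (ln(S/K) + (r - q + 0.5*sigma^2) * T) / (sigma * sqrt(T)) = -1.17395700
d2 = d1 - sigma * sqrt(T) = -1.28651779
exp(-rT) = 0.99435161; exp(-qT) = 1.00000000
C = S_0 * exp(-qT) * N(d1) - K * exp(-rT) * N(d2)
N(d1) = 0.12020612; N(d2) = 0.09913121
C = 9.6100 * 1.00000000 * 0.12020612 - 11.1000 * 0.99435161 * 0.09913121 = 0.0610


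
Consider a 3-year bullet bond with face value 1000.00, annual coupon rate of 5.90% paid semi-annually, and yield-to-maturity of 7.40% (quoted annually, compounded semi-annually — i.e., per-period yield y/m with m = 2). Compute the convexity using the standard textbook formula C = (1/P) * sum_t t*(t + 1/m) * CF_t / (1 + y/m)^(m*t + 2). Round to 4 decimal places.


Coupon per period c = face * coupon_rate / m = 29.500000
Periods per year m = 2; per-period yield y/m = 0.037000
Number of cashflows N = 6
Cashflows (t years, CF_t, discount factor 1/(1+y/m)^(m*t), PV):
  t = 0.5000: CF_t = 29.500000, DF = 0.964320, PV = 28.447445
  t = 1.0000: CF_t = 29.500000, DF = 0.929913, PV = 27.432444
  t = 1.5000: CF_t = 29.500000, DF = 0.896734, PV = 26.453659
  t = 2.0000: CF_t = 29.500000, DF = 0.864739, PV = 25.509796
  t = 2.5000: CF_t = 29.500000, DF = 0.833885, PV = 24.599611
  t = 3.0000: CF_t = 1029.500000, DF = 0.804132, PV = 827.854116
Price P = sum_t PV_t = 960.297071
Convexity numerator sum_t t*(t + 1/m) * CF_t / (1+y/m)^(m*t + 2):
  t = 0.5000: term = 13.226829
  t = 1.0000: term = 38.264694
  t = 1.5000: term = 73.798832
  t = 2.0000: term = 118.609502
  t = 2.5000: term = 171.566300
  t = 3.0000: term = 8083.242331
Convexity = (1/P) * sum = 8498.708489 / 960.297071 = 8.850083

Answer: Convexity = 8.8501


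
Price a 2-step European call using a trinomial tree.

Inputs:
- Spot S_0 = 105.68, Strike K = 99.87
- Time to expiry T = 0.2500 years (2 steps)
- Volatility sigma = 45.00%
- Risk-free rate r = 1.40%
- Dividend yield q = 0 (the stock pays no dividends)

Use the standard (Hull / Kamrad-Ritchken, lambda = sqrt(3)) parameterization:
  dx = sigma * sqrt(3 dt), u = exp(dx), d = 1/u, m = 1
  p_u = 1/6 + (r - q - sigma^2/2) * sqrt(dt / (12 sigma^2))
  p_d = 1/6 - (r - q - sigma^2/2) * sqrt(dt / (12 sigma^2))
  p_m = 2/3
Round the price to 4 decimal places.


Answer: Price = V(0,0) = 12.3629

Derivation:
dt = T/N = 0.125000; dx = sigma*sqrt(3*dt) = 0.275568
u = exp(dx) = 1.317278; d = 1/u = 0.759141
p_u = 0.146878, p_m = 0.666667, p_d = 0.186455
Discount per step: exp(-r*dt) = 0.998252
Stock lattice S(k, j) with j the centered position index:
  k=0: S(0,+0) = 105.6800
  k=1: S(1,-1) = 80.2260; S(1,+0) = 105.6800; S(1,+1) = 139.2100
  k=2: S(2,-2) = 60.9029; S(2,-1) = 80.2260; S(2,+0) = 105.6800; S(2,+1) = 139.2100; S(2,+2) = 183.3782
Terminal payoffs V(N, j) = max(S_T - K, 0):
  V(2,-2) = 0.000000; V(2,-1) = 0.000000; V(2,+0) = 5.810000; V(2,+1) = 39.339954; V(2,+2) = 83.508230
Backward induction: V(k, j) = exp(-r*dt) * [p_u * V(k+1, j+1) + p_m * V(k+1, j) + p_d * V(k+1, j-1)]
  V(1,-1) = exp(-r*dt) * [p_u*5.810000 + p_m*0.000000 + p_d*0.000000] = 0.851869
  V(1,+0) = exp(-r*dt) * [p_u*39.339954 + p_m*5.810000 + p_d*0.000000] = 9.634630
  V(1,+1) = exp(-r*dt) * [p_u*83.508230 + p_m*39.339954 + p_d*5.810000] = 39.506264
  V(0,+0) = exp(-r*dt) * [p_u*39.506264 + p_m*9.634630 + p_d*0.851869] = 12.362868


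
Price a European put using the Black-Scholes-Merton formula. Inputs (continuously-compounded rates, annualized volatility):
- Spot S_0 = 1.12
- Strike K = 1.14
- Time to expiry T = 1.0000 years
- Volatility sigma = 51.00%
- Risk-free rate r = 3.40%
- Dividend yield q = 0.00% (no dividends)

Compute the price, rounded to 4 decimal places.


d1 = (ln(S/K) + (r - q + 0.5*sigma^2) * T) / (sigma * sqrt(T)) = 0.28696161
d2 = d1 - sigma * sqrt(T) = -0.22303839
exp(-rT) = 0.96657150; exp(-qT) = 1.00000000
P = K * exp(-rT) * N(-d2) - S_0 * exp(-qT) * N(-d1)
N(-d1) = 0.38707086; N(-d2) = 0.58824718
P = 1.1400 * 0.96657150 * 0.58824718 - 1.1200 * 1.00000000 * 0.38707086 = 0.2147

Answer: Price = 0.2147


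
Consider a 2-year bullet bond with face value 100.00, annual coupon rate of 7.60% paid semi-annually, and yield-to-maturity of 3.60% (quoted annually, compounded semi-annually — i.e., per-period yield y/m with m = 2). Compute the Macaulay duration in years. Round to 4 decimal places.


Coupon per period c = face * coupon_rate / m = 3.800000
Periods per year m = 2; per-period yield y/m = 0.018000
Number of cashflows N = 4
Cashflows (t years, CF_t, discount factor 1/(1+y/m)^(m*t), PV):
  t = 0.5000: CF_t = 3.800000, DF = 0.982318, PV = 3.732809
  t = 1.0000: CF_t = 3.800000, DF = 0.964949, PV = 3.666807
  t = 1.5000: CF_t = 3.800000, DF = 0.947887, PV = 3.601971
  t = 2.0000: CF_t = 103.800000, DF = 0.931127, PV = 96.650975
Price P = sum_t PV_t = 107.652563
Macaulay numerator sum_t t * PV_t:
  t * PV_t at t = 0.5000: 1.866405
  t * PV_t at t = 1.0000: 3.666807
  t * PV_t at t = 1.5000: 5.402957
  t * PV_t at t = 2.0000: 193.301951
Macaulay duration D = (sum_t t * PV_t) / P = 204.238120 / 107.652563 = 1.897197

Answer: Macaulay duration = 1.8972 years


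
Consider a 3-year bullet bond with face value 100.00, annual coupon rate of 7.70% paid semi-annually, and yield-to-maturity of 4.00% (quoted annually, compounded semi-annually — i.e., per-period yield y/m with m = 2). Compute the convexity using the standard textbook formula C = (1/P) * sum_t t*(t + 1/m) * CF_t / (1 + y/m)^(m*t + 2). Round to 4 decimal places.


Answer: Convexity = 8.9750

Derivation:
Coupon per period c = face * coupon_rate / m = 3.850000
Periods per year m = 2; per-period yield y/m = 0.020000
Number of cashflows N = 6
Cashflows (t years, CF_t, discount factor 1/(1+y/m)^(m*t), PV):
  t = 0.5000: CF_t = 3.850000, DF = 0.980392, PV = 3.774510
  t = 1.0000: CF_t = 3.850000, DF = 0.961169, PV = 3.700500
  t = 1.5000: CF_t = 3.850000, DF = 0.942322, PV = 3.627941
  t = 2.0000: CF_t = 3.850000, DF = 0.923845, PV = 3.556805
  t = 2.5000: CF_t = 3.850000, DF = 0.905731, PV = 3.487064
  t = 3.0000: CF_t = 103.850000, DF = 0.887971, PV = 92.215828
Price P = sum_t PV_t = 110.362647
Convexity numerator sum_t t*(t + 1/m) * CF_t / (1+y/m)^(m*t + 2):
  t = 0.5000: term = 1.813970
  t = 1.0000: term = 5.335207
  t = 1.5000: term = 10.461191
  t = 2.0000: term = 17.093449
  t = 2.5000: term = 25.137425
  t = 3.0000: term = 930.667238
Convexity = (1/P) * sum = 990.508481 / 110.362647 = 8.975034


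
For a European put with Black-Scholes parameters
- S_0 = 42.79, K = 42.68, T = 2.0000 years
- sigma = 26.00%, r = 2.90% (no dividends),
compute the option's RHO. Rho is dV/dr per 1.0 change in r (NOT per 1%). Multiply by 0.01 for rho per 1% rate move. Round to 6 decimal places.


Answer: Rho = -40.888980

Derivation:
d1 = 0.3485873361; d2 = -0.0191081901
phi(d1) = 0.3754255492; exp(-qT) = 1.0000000000; exp(-rT) = 0.9436499474
N(-d2) = 0.5076226011
Rho = -K*T*exp(-rT)*N(-d2) = -42.6800 * 2.0000 * 0.9436499474 * 0.5076226011 = -40.888980


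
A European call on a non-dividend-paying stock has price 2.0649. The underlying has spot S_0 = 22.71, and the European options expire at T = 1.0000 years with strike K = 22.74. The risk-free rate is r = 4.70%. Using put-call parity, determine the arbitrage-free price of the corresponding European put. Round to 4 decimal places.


Put-call parity: C - P = S_0 * exp(-qT) - K * exp(-rT).
S_0 * exp(-qT) = 22.7100 * 1.00000000 = 22.71000000
K * exp(-rT) = 22.7400 * 0.95408740 = 21.69594742
P = C - S*exp(-qT) + K*exp(-rT)
P = 2.0649 - 22.71000000 + 21.69594742 = 1.0508

Answer: Put price = 1.0508


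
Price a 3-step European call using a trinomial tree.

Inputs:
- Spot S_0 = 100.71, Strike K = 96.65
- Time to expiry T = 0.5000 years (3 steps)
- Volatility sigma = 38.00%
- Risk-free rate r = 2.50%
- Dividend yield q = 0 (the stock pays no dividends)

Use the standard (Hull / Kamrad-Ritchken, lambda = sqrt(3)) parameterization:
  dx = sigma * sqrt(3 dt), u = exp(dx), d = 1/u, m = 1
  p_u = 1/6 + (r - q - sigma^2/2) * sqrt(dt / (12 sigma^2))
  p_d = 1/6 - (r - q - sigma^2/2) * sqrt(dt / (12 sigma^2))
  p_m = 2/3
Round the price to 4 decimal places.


Answer: Price = V(0,0) = 12.9974

Derivation:
dt = T/N = 0.166667; dx = sigma*sqrt(3*dt) = 0.268701
u = exp(dx) = 1.308263; d = 1/u = 0.764372
p_u = 0.152028, p_m = 0.666667, p_d = 0.181305
Discount per step: exp(-r*dt) = 0.995842
Stock lattice S(k, j) with j the centered position index:
  k=0: S(0,+0) = 100.7100
  k=1: S(1,-1) = 76.9799; S(1,+0) = 100.7100; S(1,+1) = 131.7552
  k=2: S(2,-2) = 58.8413; S(2,-1) = 76.9799; S(2,+0) = 100.7100; S(2,+1) = 131.7552; S(2,+2) = 172.3705
  k=3: S(3,-3) = 44.9766; S(3,-2) = 58.8413; S(3,-1) = 76.9799; S(3,+0) = 100.7100; S(3,+1) = 131.7552; S(3,+2) = 172.3705; S(3,+3) = 225.5060
Terminal payoffs V(N, j) = max(S_T - K, 0):
  V(3,-3) = 0.000000; V(3,-2) = 0.000000; V(3,-1) = 0.000000; V(3,+0) = 4.060000; V(3,+1) = 35.105203; V(3,+2) = 75.720504; V(3,+3) = 128.856014
Backward induction: V(k, j) = exp(-r*dt) * [p_u * V(k+1, j+1) + p_m * V(k+1, j) + p_d * V(k+1, j-1)]
  V(2,-2) = exp(-r*dt) * [p_u*0.000000 + p_m*0.000000 + p_d*0.000000] = 0.000000
  V(2,-1) = exp(-r*dt) * [p_u*4.060000 + p_m*0.000000 + p_d*0.000000] = 0.614669
  V(2,+0) = exp(-r*dt) * [p_u*35.105203 + p_m*4.060000 + p_d*0.000000] = 8.010206
  V(2,+1) = exp(-r*dt) * [p_u*75.720504 + p_m*35.105203 + p_d*4.060000] = 35.502990
  V(2,+2) = exp(-r*dt) * [p_u*128.856014 + p_m*75.720504 + p_d*35.105203] = 76.117032
  V(1,-1) = exp(-r*dt) * [p_u*8.010206 + p_m*0.614669 + p_d*0.000000] = 1.620790
  V(1,+0) = exp(-r*dt) * [p_u*35.502990 + p_m*8.010206 + p_d*0.614669] = 10.803929
  V(1,+1) = exp(-r*dt) * [p_u*76.117032 + p_m*35.502990 + p_d*8.010206] = 36.540326
  V(0,+0) = exp(-r*dt) * [p_u*36.540326 + p_m*10.803929 + p_d*1.620790] = 12.997372


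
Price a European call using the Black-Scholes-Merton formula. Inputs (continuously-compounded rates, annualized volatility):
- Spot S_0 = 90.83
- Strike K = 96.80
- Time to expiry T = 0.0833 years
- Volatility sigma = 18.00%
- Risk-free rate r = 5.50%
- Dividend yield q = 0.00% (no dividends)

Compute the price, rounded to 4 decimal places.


d1 = (ln(S/K) + (r - q + 0.5*sigma^2) * T) / (sigma * sqrt(T)) = -1.11116747
d2 = d1 - sigma * sqrt(T) = -1.16311860
exp(-rT) = 0.99542898; exp(-qT) = 1.00000000
C = S_0 * exp(-qT) * N(d1) - K * exp(-rT) * N(d2)
N(d1) = 0.13324813; N(d2) = 0.12239069
C = 90.8300 * 1.00000000 * 0.13324813 - 96.8000 * 0.99542898 * 0.12239069 = 0.3097

Answer: Price = 0.3097


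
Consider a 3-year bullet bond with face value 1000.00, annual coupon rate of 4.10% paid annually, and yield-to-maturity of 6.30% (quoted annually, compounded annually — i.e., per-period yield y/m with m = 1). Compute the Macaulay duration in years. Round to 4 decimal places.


Coupon per period c = face * coupon_rate / m = 41.000000
Periods per year m = 1; per-period yield y/m = 0.063000
Number of cashflows N = 3
Cashflows (t years, CF_t, discount factor 1/(1+y/m)^(m*t), PV):
  t = 1.0000: CF_t = 41.000000, DF = 0.940734, PV = 38.570085
  t = 2.0000: CF_t = 41.000000, DF = 0.884980, PV = 36.284181
  t = 3.0000: CF_t = 1041.000000, DF = 0.832531, PV = 866.664357
Price P = sum_t PV_t = 941.518623
Macaulay numerator sum_t t * PV_t:
  t * PV_t at t = 1.0000: 38.570085
  t * PV_t at t = 2.0000: 72.568362
  t * PV_t at t = 3.0000: 2599.993072
Macaulay duration D = (sum_t t * PV_t) / P = 2711.131519 / 941.518623 = 2.879530

Answer: Macaulay duration = 2.8795 years


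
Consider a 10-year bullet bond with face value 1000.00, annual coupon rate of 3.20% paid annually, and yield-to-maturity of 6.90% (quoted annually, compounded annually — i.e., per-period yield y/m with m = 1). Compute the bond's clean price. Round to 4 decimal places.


Coupon per period c = face * coupon_rate / m = 32.000000
Periods per year m = 1; per-period yield y/m = 0.069000
Number of cashflows N = 10
Cashflows (t years, CF_t, discount factor 1/(1+y/m)^(m*t), PV):
  t = 1.0000: CF_t = 32.000000, DF = 0.935454, PV = 29.934518
  t = 2.0000: CF_t = 32.000000, DF = 0.875074, PV = 28.002356
  t = 3.0000: CF_t = 32.000000, DF = 0.818591, PV = 26.194907
  t = 4.0000: CF_t = 32.000000, DF = 0.765754, PV = 24.504123
  t = 5.0000: CF_t = 32.000000, DF = 0.716327, PV = 22.922472
  t = 6.0000: CF_t = 32.000000, DF = 0.670091, PV = 21.442911
  t = 7.0000: CF_t = 32.000000, DF = 0.626839, PV = 20.058851
  t = 8.0000: CF_t = 32.000000, DF = 0.586379, PV = 18.764126
  t = 9.0000: CF_t = 32.000000, DF = 0.548530, PV = 17.552971
  t = 10.0000: CF_t = 1032.000000, DF = 0.513125, PV = 529.544724
Price P = sum_t PV_t = 738.921958

Answer: Price = 738.9220


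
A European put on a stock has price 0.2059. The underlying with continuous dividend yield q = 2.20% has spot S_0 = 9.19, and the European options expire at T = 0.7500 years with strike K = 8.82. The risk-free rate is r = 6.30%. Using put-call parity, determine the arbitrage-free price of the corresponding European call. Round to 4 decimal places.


Put-call parity: C - P = S_0 * exp(-qT) - K * exp(-rT).
S_0 * exp(-qT) = 9.1900 * 0.98363538 = 9.03960914
K * exp(-rT) = 8.8200 * 0.95384891 = 8.41294735
C = P + S*exp(-qT) - K*exp(-rT)
C = 0.2059 + 9.03960914 - 8.41294735 = 0.8326

Answer: Call price = 0.8326


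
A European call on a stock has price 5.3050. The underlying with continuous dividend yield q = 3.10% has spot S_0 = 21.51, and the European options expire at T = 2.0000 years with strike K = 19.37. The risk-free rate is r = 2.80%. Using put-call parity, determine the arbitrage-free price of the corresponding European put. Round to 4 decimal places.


Answer: Put price = 3.4032

Derivation:
Put-call parity: C - P = S_0 * exp(-qT) - K * exp(-rT).
S_0 * exp(-qT) = 21.5100 * 0.93988289 = 20.21688089
K * exp(-rT) = 19.3700 * 0.94553914 = 18.31509306
P = C - S*exp(-qT) + K*exp(-rT)
P = 5.3050 - 20.21688089 + 18.31509306 = 3.4032


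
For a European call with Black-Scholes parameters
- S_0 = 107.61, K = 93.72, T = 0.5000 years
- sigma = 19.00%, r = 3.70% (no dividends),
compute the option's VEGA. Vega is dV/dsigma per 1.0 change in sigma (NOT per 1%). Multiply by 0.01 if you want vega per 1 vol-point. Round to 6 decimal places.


Answer: Vega = 14.185017

Derivation:
d1 = 1.2335438094; d2 = 1.0991935209
phi(d1) = 0.1864198860; exp(-qT) = 1.0000000000; exp(-rT) = 0.9816700746
Vega = S * exp(-qT) * phi(d1) * sqrt(T) = 107.6100 * 1.0000000000 * 0.1864198860 * 0.7071067812 = 14.185017


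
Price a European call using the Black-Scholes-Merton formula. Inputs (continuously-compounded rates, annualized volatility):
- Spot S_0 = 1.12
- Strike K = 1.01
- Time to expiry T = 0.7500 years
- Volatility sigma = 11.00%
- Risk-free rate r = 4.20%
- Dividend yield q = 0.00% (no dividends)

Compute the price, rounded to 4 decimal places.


d1 = (ln(S/K) + (r - q + 0.5*sigma^2) * T) / (sigma * sqrt(T)) = 1.46348693
d2 = d1 - sigma * sqrt(T) = 1.36822413
exp(-rT) = 0.96899096; exp(-qT) = 1.00000000
C = S_0 * exp(-qT) * N(d1) - K * exp(-rT) * N(d2)
N(d1) = 0.92833291; N(d2) = 0.91437904
C = 1.1200 * 1.00000000 * 0.92833291 - 1.0100 * 0.96899096 * 0.91437904 = 0.1448

Answer: Price = 0.1448


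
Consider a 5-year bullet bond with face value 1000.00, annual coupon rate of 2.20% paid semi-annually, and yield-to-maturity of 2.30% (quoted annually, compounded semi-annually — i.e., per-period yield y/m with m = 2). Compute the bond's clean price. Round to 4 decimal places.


Answer: Price = 995.3022

Derivation:
Coupon per period c = face * coupon_rate / m = 11.000000
Periods per year m = 2; per-period yield y/m = 0.011500
Number of cashflows N = 10
Cashflows (t years, CF_t, discount factor 1/(1+y/m)^(m*t), PV):
  t = 0.5000: CF_t = 11.000000, DF = 0.988631, PV = 10.874938
  t = 1.0000: CF_t = 11.000000, DF = 0.977391, PV = 10.751298
  t = 1.5000: CF_t = 11.000000, DF = 0.966279, PV = 10.629064
  t = 2.0000: CF_t = 11.000000, DF = 0.955293, PV = 10.508220
  t = 2.5000: CF_t = 11.000000, DF = 0.944432, PV = 10.388749
  t = 3.0000: CF_t = 11.000000, DF = 0.933694, PV = 10.270637
  t = 3.5000: CF_t = 11.000000, DF = 0.923079, PV = 10.153867
  t = 4.0000: CF_t = 11.000000, DF = 0.912584, PV = 10.038425
  t = 4.5000: CF_t = 11.000000, DF = 0.902209, PV = 9.924296
  t = 5.0000: CF_t = 1011.000000, DF = 0.891951, PV = 901.762735
Price P = sum_t PV_t = 995.302229


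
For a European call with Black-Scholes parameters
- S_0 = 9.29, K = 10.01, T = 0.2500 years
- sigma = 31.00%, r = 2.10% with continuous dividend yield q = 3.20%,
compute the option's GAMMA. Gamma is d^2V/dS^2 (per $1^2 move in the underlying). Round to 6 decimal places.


d1 = -0.4218292936; d2 = -0.5768292936
phi(d1) = 0.3649815372; exp(-qT) = 0.9920319148; exp(-rT) = 0.9947637572
Gamma = exp(-qT) * phi(d1) / (S * sigma * sqrt(T)) = 0.9920319148 * 0.3649815372 / (9.2900 * 0.3100 * 0.5000000000) = 0.251449

Answer: Gamma = 0.251449


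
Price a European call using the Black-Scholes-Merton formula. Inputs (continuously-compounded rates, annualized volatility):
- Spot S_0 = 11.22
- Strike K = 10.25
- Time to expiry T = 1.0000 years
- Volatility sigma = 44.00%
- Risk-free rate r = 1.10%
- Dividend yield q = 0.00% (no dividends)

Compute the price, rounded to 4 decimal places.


d1 = (ln(S/K) + (r - q + 0.5*sigma^2) * T) / (sigma * sqrt(T)) = 0.45050044
d2 = d1 - sigma * sqrt(T) = 0.01050044
exp(-rT) = 0.98906028; exp(-qT) = 1.00000000
C = S_0 * exp(-qT) * N(d1) - K * exp(-rT) * N(d2)
N(d1) = 0.67382518; N(d2) = 0.50418899
C = 11.2200 * 1.00000000 * 0.67382518 - 10.2500 * 0.98906028 * 0.50418899 = 2.4489

Answer: Price = 2.4489


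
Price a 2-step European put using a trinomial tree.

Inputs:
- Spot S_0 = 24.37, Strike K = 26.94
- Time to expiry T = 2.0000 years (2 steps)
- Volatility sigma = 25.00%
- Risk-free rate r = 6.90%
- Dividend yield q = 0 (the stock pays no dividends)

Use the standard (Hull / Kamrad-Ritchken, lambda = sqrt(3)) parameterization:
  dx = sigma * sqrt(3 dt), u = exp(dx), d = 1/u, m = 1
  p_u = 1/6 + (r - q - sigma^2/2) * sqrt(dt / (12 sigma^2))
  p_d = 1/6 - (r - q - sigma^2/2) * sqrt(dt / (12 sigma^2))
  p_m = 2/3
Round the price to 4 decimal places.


Answer: Price = V(0,0) = 2.9228

Derivation:
dt = T/N = 1.000000; dx = sigma*sqrt(3*dt) = 0.433013
u = exp(dx) = 1.541896; d = 1/u = 0.648552
p_u = 0.210257, p_m = 0.666667, p_d = 0.123077
Discount per step: exp(-r*dt) = 0.933327
Stock lattice S(k, j) with j the centered position index:
  k=0: S(0,+0) = 24.3700
  k=1: S(1,-1) = 15.8052; S(1,+0) = 24.3700; S(1,+1) = 37.5760
  k=2: S(2,-2) = 10.2505; S(2,-1) = 15.8052; S(2,+0) = 24.3700; S(2,+1) = 37.5760; S(2,+2) = 57.9383
Terminal payoffs V(N, j) = max(K - S_T, 0):
  V(2,-2) = 16.689490; V(2,-1) = 11.134782; V(2,+0) = 2.570000; V(2,+1) = 0.000000; V(2,+2) = 0.000000
Backward induction: V(k, j) = exp(-r*dt) * [p_u * V(k+1, j+1) + p_m * V(k+1, j) + p_d * V(k+1, j-1)]
  V(1,-1) = exp(-r*dt) * [p_u*2.570000 + p_m*11.134782 + p_d*16.689490] = 9.349726
  V(1,+0) = exp(-r*dt) * [p_u*0.000000 + p_m*2.570000 + p_d*11.134782] = 2.878161
  V(1,+1) = exp(-r*dt) * [p_u*0.000000 + p_m*0.000000 + p_d*2.570000] = 0.295218
  V(0,+0) = exp(-r*dt) * [p_u*0.295218 + p_m*2.878161 + p_d*9.349726] = 2.922786


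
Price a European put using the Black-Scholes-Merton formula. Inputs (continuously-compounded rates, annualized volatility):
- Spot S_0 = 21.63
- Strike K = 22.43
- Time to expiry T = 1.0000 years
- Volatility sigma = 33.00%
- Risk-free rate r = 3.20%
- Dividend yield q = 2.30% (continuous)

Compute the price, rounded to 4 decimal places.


Answer: Price = 3.1109

Derivation:
d1 = (ln(S/K) + (r - q + 0.5*sigma^2) * T) / (sigma * sqrt(T)) = 0.08221785
d2 = d1 - sigma * sqrt(T) = -0.24778215
exp(-rT) = 0.96850658; exp(-qT) = 0.97726248
P = K * exp(-rT) * N(-d2) - S_0 * exp(-qT) * N(-d1)
N(-d1) = 0.46723674; N(-d2) = 0.59784852
P = 22.4300 * 0.96850658 * 0.59784852 - 21.6300 * 0.97726248 * 0.46723674 = 3.1109


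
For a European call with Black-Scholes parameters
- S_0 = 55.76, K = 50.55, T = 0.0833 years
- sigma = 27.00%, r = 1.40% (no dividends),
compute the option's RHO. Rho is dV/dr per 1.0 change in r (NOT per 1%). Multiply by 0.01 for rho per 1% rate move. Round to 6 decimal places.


Answer: Rho = 3.749765

Derivation:
d1 = 1.3127247890; d2 = 1.2347980926
phi(d1) = 0.1685434466; exp(-qT) = 1.0000000000; exp(-rT) = 0.9988344797
N(d2) = 0.8915471713
Rho = K*T*exp(-rT)*N(d2) = 50.5500 * 0.0833 * 0.9988344797 * 0.8915471713 = 3.749765


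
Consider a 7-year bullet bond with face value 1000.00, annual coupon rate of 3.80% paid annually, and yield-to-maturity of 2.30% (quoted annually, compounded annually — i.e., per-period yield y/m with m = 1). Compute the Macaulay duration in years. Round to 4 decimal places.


Coupon per period c = face * coupon_rate / m = 38.000000
Periods per year m = 1; per-period yield y/m = 0.023000
Number of cashflows N = 7
Cashflows (t years, CF_t, discount factor 1/(1+y/m)^(m*t), PV):
  t = 1.0000: CF_t = 38.000000, DF = 0.977517, PV = 37.145650
  t = 2.0000: CF_t = 38.000000, DF = 0.955540, PV = 36.310508
  t = 3.0000: CF_t = 38.000000, DF = 0.934056, PV = 35.494143
  t = 4.0000: CF_t = 38.000000, DF = 0.913056, PV = 34.696132
  t = 5.0000: CF_t = 38.000000, DF = 0.892528, PV = 33.916063
  t = 6.0000: CF_t = 38.000000, DF = 0.872461, PV = 33.153531
  t = 7.0000: CF_t = 1038.000000, DF = 0.852846, PV = 885.254040
Price P = sum_t PV_t = 1095.970068
Macaulay numerator sum_t t * PV_t:
  t * PV_t at t = 1.0000: 37.145650
  t * PV_t at t = 2.0000: 72.621017
  t * PV_t at t = 3.0000: 106.482429
  t * PV_t at t = 4.0000: 138.784528
  t * PV_t at t = 5.0000: 169.580313
  t * PV_t at t = 6.0000: 198.921188
  t * PV_t at t = 7.0000: 6196.778282
Macaulay duration D = (sum_t t * PV_t) / P = 6920.313407 / 1095.970068 = 6.314327

Answer: Macaulay duration = 6.3143 years


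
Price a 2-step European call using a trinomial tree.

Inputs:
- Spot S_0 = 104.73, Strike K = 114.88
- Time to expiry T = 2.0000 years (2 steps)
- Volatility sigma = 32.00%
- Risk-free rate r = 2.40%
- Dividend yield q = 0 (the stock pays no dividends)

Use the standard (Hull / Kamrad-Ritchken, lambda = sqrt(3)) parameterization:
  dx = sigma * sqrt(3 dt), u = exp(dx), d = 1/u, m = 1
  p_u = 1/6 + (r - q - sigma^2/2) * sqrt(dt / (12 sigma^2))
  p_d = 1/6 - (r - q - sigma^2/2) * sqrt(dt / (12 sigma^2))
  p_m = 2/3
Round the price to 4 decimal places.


dt = T/N = 1.000000; dx = sigma*sqrt(3*dt) = 0.554256
u = exp(dx) = 1.740646; d = 1/u = 0.574499
p_u = 0.142129, p_m = 0.666667, p_d = 0.191204
Discount per step: exp(-r*dt) = 0.976286
Stock lattice S(k, j) with j the centered position index:
  k=0: S(0,+0) = 104.7300
  k=1: S(1,-1) = 60.1673; S(1,+0) = 104.7300; S(1,+1) = 182.2978
  k=2: S(2,-2) = 34.5661; S(2,-1) = 60.1673; S(2,+0) = 104.7300; S(2,+1) = 182.2978; S(2,+2) = 317.3160
Terminal payoffs V(N, j) = max(S_T - K, 0):
  V(2,-2) = 0.000000; V(2,-1) = 0.000000; V(2,+0) = 0.000000; V(2,+1) = 67.417846; V(2,+2) = 202.436001
Backward induction: V(k, j) = exp(-r*dt) * [p_u * V(k+1, j+1) + p_m * V(k+1, j) + p_d * V(k+1, j-1)]
  V(1,-1) = exp(-r*dt) * [p_u*0.000000 + p_m*0.000000 + p_d*0.000000] = 0.000000
  V(1,+0) = exp(-r*dt) * [p_u*67.417846 + p_m*0.000000 + p_d*0.000000] = 9.354818
  V(1,+1) = exp(-r*dt) * [p_u*202.436001 + p_m*67.417846 + p_d*0.000000] = 71.969160
  V(0,+0) = exp(-r*dt) * [p_u*71.969160 + p_m*9.354818 + p_d*0.000000] = 16.075004

Answer: Price = V(0,0) = 16.0750


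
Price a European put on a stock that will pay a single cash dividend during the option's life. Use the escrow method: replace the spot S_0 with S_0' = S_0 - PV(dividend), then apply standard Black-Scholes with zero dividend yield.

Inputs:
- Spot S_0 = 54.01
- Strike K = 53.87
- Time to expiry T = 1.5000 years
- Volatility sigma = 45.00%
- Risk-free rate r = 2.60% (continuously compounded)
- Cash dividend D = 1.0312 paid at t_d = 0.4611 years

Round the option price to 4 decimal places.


PV(D) = D * exp(-r * t_d) = 1.0312 * 0.98808298 = 1.01891117
S_0' = S_0 - PV(D) = 54.0100 - 1.01891117 = 52.99108883
d1 = (ln(S_0'/K) + (r + sigma^2/2)*T) / (sigma*sqrt(T)) = 0.31648320
d2 = d1 - sigma*sqrt(T) = -0.23465200
exp(-rT) = 0.96175071
N(-d1) = 0.37581789; N(-d2) = 0.59276058
P = K * exp(-rT) * N(-d2) - S_0' * N(-d1) = 53.8700 * 0.96175071 * 0.59276058 - 52.99108883 * 0.37581789 = 10.7956

Answer: Price = 10.7956


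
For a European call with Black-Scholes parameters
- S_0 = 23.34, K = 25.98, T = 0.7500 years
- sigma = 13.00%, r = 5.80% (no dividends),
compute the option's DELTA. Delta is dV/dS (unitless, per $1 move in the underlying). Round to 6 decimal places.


Answer: Delta = 0.305326

Derivation:
d1 = -0.5091419697; d2 = -0.6217252722
phi(d1) = 0.3504450693; exp(-qT) = 1.0000000000; exp(-rT) = 0.9574325541
N(d1) = 0.3053263577
Delta = exp(-qT) * N(d1) = 1.0000000000 * 0.3053263577 = 0.305326


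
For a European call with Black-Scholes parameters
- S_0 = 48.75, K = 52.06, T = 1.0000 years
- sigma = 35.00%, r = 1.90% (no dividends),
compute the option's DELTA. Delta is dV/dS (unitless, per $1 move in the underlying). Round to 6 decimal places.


Answer: Delta = 0.516589

Derivation:
d1 = 0.0415951368; d2 = -0.3084048632
phi(d1) = 0.3985973136; exp(-qT) = 1.0000000000; exp(-rT) = 0.9811793622
N(d1) = 0.5165892749
Delta = exp(-qT) * N(d1) = 1.0000000000 * 0.5165892749 = 0.516589


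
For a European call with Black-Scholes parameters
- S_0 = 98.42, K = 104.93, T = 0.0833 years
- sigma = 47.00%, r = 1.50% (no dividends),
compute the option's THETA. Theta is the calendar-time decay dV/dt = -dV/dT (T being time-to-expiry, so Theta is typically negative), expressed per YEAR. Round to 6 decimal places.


Answer: Theta = -30.037078

Derivation:
d1 = -0.3951299045; d2 = -0.5307800796
phi(d1) = 0.3689838680; exp(-qT) = 1.0000000000; exp(-rT) = 0.9987512803
Theta = -S*exp(-qT)*phi(d1)*sigma/(2*sqrt(T)) - r*K*exp(-rT)*N(d2) + q*S*exp(-qT)*N(d1)
N(d1) = 0.3463735101; N(d2) = 0.2977855929; sqrt(T) = 0.2886173938
Term 1 = -98.4200 * 1.0000000000 * 0.3689838680 * 0.4700 / (2 * 0.2886173938) = -29.5689635176
Term 2 = -0.0150 * 104.9300 * 0.9987512803 * 0.2977855929 = -0.4681143595
Term 3 = 0 (no dividend yield, q = 0)
Theta = -29.5689635176 + (-0.4681143595) + (0.0000000000) = -30.037078


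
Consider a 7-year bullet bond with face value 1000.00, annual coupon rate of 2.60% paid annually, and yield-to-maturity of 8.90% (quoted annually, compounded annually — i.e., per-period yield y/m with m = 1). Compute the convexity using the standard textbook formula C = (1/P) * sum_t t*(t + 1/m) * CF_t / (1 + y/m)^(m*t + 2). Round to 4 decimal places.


Answer: Convexity = 41.5365

Derivation:
Coupon per period c = face * coupon_rate / m = 26.000000
Periods per year m = 1; per-period yield y/m = 0.089000
Number of cashflows N = 7
Cashflows (t years, CF_t, discount factor 1/(1+y/m)^(m*t), PV):
  t = 1.0000: CF_t = 26.000000, DF = 0.918274, PV = 23.875115
  t = 2.0000: CF_t = 26.000000, DF = 0.843226, PV = 21.923889
  t = 3.0000: CF_t = 26.000000, DF = 0.774313, PV = 20.132129
  t = 4.0000: CF_t = 26.000000, DF = 0.711031, PV = 18.486804
  t = 5.0000: CF_t = 26.000000, DF = 0.652921, PV = 16.975945
  t = 6.0000: CF_t = 26.000000, DF = 0.599560, PV = 15.588563
  t = 7.0000: CF_t = 1026.000000, DF = 0.550560, PV = 564.874802
Price P = sum_t PV_t = 681.857246
Convexity numerator sum_t t*(t + 1/m) * CF_t / (1+y/m)^(m*t + 2):
  t = 1.0000: term = 40.264258
  t = 2.0000: term = 110.920822
  t = 3.0000: term = 203.711335
  t = 4.0000: term = 311.771251
  t = 5.0000: term = 429.436984
  t = 6.0000: term = 552.076931
  t = 7.0000: term = 26673.774172
Convexity = (1/P) * sum = 28321.955753 / 681.857246 = 41.536489


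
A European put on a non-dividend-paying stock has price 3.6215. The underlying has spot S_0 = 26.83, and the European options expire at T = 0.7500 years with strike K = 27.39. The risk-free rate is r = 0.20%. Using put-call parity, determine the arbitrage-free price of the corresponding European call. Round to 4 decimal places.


Answer: Call price = 3.1026

Derivation:
Put-call parity: C - P = S_0 * exp(-qT) - K * exp(-rT).
S_0 * exp(-qT) = 26.8300 * 1.00000000 = 26.83000000
K * exp(-rT) = 27.3900 * 0.99850112 = 27.34894580
C = P + S*exp(-qT) - K*exp(-rT)
C = 3.6215 + 26.83000000 - 27.34894580 = 3.1026


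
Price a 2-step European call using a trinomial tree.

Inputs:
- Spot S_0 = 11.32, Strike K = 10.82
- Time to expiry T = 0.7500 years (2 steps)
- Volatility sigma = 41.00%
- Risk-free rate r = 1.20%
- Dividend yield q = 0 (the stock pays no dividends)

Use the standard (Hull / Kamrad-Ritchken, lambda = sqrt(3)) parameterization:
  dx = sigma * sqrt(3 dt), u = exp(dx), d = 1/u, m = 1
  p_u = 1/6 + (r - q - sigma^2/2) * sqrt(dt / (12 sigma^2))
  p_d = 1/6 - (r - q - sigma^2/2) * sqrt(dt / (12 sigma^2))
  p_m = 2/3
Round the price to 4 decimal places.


dt = T/N = 0.375000; dx = sigma*sqrt(3*dt) = 0.434871
u = exp(dx) = 1.544763; d = 1/u = 0.647348
p_u = 0.135601, p_m = 0.666667, p_d = 0.197732
Discount per step: exp(-r*dt) = 0.995510
Stock lattice S(k, j) with j the centered position index:
  k=0: S(0,+0) = 11.3200
  k=1: S(1,-1) = 7.3280; S(1,+0) = 11.3200; S(1,+1) = 17.4867
  k=2: S(2,-2) = 4.7438; S(2,-1) = 7.3280; S(2,+0) = 11.3200; S(2,+1) = 17.4867; S(2,+2) = 27.0128
Terminal payoffs V(N, j) = max(S_T - K, 0):
  V(2,-2) = 0.000000; V(2,-1) = 0.000000; V(2,+0) = 0.500000; V(2,+1) = 6.666720; V(2,+2) = 16.192843
Backward induction: V(k, j) = exp(-r*dt) * [p_u * V(k+1, j+1) + p_m * V(k+1, j) + p_d * V(k+1, j-1)]
  V(1,-1) = exp(-r*dt) * [p_u*0.500000 + p_m*0.000000 + p_d*0.000000] = 0.067496
  V(1,+0) = exp(-r*dt) * [p_u*6.666720 + p_m*0.500000 + p_d*0.000000] = 1.231794
  V(1,+1) = exp(-r*dt) * [p_u*16.192843 + p_m*6.666720 + p_d*0.500000] = 6.708860
  V(0,+0) = exp(-r*dt) * [p_u*6.708860 + p_m*1.231794 + p_d*0.067496] = 1.736442

Answer: Price = V(0,0) = 1.7364


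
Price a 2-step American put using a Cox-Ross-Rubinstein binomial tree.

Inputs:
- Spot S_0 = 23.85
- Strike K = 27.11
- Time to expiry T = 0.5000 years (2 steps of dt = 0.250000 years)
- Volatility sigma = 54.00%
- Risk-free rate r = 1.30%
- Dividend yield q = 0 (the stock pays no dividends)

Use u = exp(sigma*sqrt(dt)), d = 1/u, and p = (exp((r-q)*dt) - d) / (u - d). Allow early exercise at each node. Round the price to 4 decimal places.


dt = T/N = 0.250000
u = exp(sigma*sqrt(dt)) = 1.309964; d = 1/u = 0.763379
p = (exp((r-q)*dt) - d) / (u - d) = 0.438863
Discount per step: exp(-r*dt) = 0.996755
Stock lattice S(k, i) with i counting down-moves:
  k=0: S(0,0) = 23.8500
  k=1: S(1,0) = 31.2427; S(1,1) = 18.2066
  k=2: S(2,0) = 40.9268; S(2,1) = 23.8500; S(2,2) = 13.8985
Terminal payoffs V(N, i) = max(K - S_T, 0):
  V(2,0) = 0.000000; V(2,1) = 3.260000; V(2,2) = 13.211454
Backward induction: V(k, i) = exp(-r*dt) * [p * V(k+1, i) + (1-p) * V(k+1, i+1)]; then take max(V_cont, immediate exercise) for American.
  V(1,0) = exp(-r*dt) * [p*0.000000 + (1-p)*3.260000] = 1.823372; exercise = 0.000000; V(1,0) = max -> 1.823372
  V(1,1) = exp(-r*dt) * [p*3.260000 + (1-p)*13.211454] = 8.815435; exercise = 8.903399; V(1,1) = max -> 8.903399
  V(0,0) = exp(-r*dt) * [p*1.823372 + (1-p)*8.903399] = 5.777431; exercise = 3.260000; V(0,0) = max -> 5.777431

Answer: Price = V(0,0) = 5.7774


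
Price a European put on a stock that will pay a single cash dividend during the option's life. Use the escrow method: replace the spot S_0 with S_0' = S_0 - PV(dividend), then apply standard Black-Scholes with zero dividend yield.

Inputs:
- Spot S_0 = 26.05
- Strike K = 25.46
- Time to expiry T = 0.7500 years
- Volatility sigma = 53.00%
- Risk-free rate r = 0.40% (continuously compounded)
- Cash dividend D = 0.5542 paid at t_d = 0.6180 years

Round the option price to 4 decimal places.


Answer: Price = 4.5614

Derivation:
PV(D) = D * exp(-r * t_d) = 0.5542 * 0.99753105 = 0.55283171
S_0' = S_0 - PV(D) = 26.0500 - 0.55283171 = 25.49716829
d1 = (ln(S_0'/K) + (r + sigma^2/2)*T) / (sigma*sqrt(T)) = 0.23921104
d2 = d1 - sigma*sqrt(T) = -0.21978242
exp(-rT) = 0.99700450
N(-d1) = 0.40547097; N(-d2) = 0.58697969
P = K * exp(-rT) * N(-d2) - S_0' * N(-d1) = 25.4600 * 0.99700450 * 0.58697969 - 25.49716829 * 0.40547097 = 4.5614


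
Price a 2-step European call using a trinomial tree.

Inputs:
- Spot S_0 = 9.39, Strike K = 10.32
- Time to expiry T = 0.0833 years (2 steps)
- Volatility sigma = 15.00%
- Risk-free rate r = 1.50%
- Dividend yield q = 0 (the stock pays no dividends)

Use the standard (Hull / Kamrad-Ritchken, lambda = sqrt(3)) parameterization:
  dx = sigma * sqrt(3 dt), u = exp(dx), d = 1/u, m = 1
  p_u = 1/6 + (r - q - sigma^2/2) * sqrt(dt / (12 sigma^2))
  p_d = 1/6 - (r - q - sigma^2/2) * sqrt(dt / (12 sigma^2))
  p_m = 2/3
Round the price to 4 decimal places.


Answer: Price = V(0,0) = 0.0034

Derivation:
dt = T/N = 0.041650; dx = sigma*sqrt(3*dt) = 0.053022
u = exp(dx) = 1.054453; d = 1/u = 0.948359
p_u = 0.168140, p_m = 0.666667, p_d = 0.165194
Discount per step: exp(-r*dt) = 0.999375
Stock lattice S(k, j) with j the centered position index:
  k=0: S(0,+0) = 9.3900
  k=1: S(1,-1) = 8.9051; S(1,+0) = 9.3900; S(1,+1) = 9.9013
  k=2: S(2,-2) = 8.4452; S(2,-1) = 8.9051; S(2,+0) = 9.3900; S(2,+1) = 9.9013; S(2,+2) = 10.4405
Terminal payoffs V(N, j) = max(S_T - K, 0):
  V(2,-2) = 0.000000; V(2,-1) = 0.000000; V(2,+0) = 0.000000; V(2,+1) = 0.000000; V(2,+2) = 0.120475
Backward induction: V(k, j) = exp(-r*dt) * [p_u * V(k+1, j+1) + p_m * V(k+1, j) + p_d * V(k+1, j-1)]
  V(1,-1) = exp(-r*dt) * [p_u*0.000000 + p_m*0.000000 + p_d*0.000000] = 0.000000
  V(1,+0) = exp(-r*dt) * [p_u*0.000000 + p_m*0.000000 + p_d*0.000000] = 0.000000
  V(1,+1) = exp(-r*dt) * [p_u*0.120475 + p_m*0.000000 + p_d*0.000000] = 0.020244
  V(0,+0) = exp(-r*dt) * [p_u*0.020244 + p_m*0.000000 + p_d*0.000000] = 0.003402


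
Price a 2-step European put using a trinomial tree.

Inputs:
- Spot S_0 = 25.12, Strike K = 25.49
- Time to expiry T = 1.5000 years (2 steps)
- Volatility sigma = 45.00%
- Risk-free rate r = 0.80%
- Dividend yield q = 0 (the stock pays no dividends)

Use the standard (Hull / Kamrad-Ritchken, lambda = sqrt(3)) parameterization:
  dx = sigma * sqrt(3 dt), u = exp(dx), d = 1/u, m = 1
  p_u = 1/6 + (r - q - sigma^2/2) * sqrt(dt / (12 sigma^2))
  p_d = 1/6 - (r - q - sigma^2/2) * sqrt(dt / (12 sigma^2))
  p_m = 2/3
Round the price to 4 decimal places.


Answer: Price = V(0,0) = 4.7312

Derivation:
dt = T/N = 0.750000; dx = sigma*sqrt(3*dt) = 0.675000
u = exp(dx) = 1.964033; d = 1/u = 0.509156
p_u = 0.114861, p_m = 0.666667, p_d = 0.218472
Discount per step: exp(-r*dt) = 0.994018
Stock lattice S(k, j) with j the centered position index:
  k=0: S(0,+0) = 25.1200
  k=1: S(1,-1) = 12.7900; S(1,+0) = 25.1200; S(1,+1) = 49.3365
  k=2: S(2,-2) = 6.5121; S(2,-1) = 12.7900; S(2,+0) = 25.1200; S(2,+1) = 49.3365; S(2,+2) = 96.8985
Terminal payoffs V(N, j) = max(K - S_T, 0):
  V(2,-2) = 18.977885; V(2,-1) = 12.699991; V(2,+0) = 0.370000; V(2,+1) = 0.000000; V(2,+2) = 0.000000
Backward induction: V(k, j) = exp(-r*dt) * [p_u * V(k+1, j+1) + p_m * V(k+1, j) + p_d * V(k+1, j-1)]
  V(1,-1) = exp(-r*dt) * [p_u*0.370000 + p_m*12.699991 + p_d*18.977885] = 12.579595
  V(1,+0) = exp(-r*dt) * [p_u*0.000000 + p_m*0.370000 + p_d*12.699991] = 3.003189
  V(1,+1) = exp(-r*dt) * [p_u*0.000000 + p_m*0.000000 + p_d*0.370000] = 0.080351
  V(0,+0) = exp(-r*dt) * [p_u*0.080351 + p_m*3.003189 + p_d*12.579595] = 4.731175


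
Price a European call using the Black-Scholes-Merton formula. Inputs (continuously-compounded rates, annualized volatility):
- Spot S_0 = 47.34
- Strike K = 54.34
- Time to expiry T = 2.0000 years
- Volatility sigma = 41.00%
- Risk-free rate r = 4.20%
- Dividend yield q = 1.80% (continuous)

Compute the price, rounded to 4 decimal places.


d1 = (ln(S/K) + (r - q + 0.5*sigma^2) * T) / (sigma * sqrt(T)) = 0.13485906
d2 = d1 - sigma * sqrt(T) = -0.44496850
exp(-rT) = 0.91943126; exp(-qT) = 0.96464029
C = S_0 * exp(-qT) * N(d1) - K * exp(-rT) * N(d2)
N(d1) = 0.55363835; N(d2) = 0.32817126
C = 47.3400 * 0.96464029 * 0.55363835 - 54.3400 * 0.91943126 * 0.32817126 = 8.8864

Answer: Price = 8.8864
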